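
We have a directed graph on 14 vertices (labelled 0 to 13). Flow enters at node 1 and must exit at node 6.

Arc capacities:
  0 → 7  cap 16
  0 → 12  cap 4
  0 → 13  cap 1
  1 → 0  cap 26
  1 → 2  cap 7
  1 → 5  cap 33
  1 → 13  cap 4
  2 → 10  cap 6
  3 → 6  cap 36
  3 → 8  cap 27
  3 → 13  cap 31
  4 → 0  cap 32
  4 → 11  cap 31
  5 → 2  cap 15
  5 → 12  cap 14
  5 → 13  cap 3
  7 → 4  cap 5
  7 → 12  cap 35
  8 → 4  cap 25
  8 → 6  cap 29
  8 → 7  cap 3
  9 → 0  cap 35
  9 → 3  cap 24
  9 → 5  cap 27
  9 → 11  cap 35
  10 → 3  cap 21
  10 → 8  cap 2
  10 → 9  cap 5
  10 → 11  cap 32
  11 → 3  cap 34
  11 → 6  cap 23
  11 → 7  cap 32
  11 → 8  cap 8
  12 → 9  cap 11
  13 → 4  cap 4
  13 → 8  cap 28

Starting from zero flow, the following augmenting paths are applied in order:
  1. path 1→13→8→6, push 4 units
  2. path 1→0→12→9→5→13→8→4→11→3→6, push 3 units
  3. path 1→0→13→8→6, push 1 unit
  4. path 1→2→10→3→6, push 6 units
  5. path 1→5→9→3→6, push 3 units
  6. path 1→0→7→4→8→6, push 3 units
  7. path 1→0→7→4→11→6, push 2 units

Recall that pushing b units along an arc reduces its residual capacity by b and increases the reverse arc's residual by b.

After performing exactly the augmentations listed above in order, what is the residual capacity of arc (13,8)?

Residual capacity of (13,8): 20

after path 1 (1→13→8→6, push 4): res(13,8)=24
after path 2 (1→0→12→9→5→13→8→4→11→3→6, push 3): res(13,8)=21
after path 3 (1→0→13→8→6, push 1): res(13,8)=20
after path 4 (1→2→10→3→6, push 6): res(13,8)=20
after path 5 (1→5→9→3→6, push 3): res(13,8)=20
after path 6 (1→0→7→4→8→6, push 3): res(13,8)=20
after path 7 (1→0→7→4→11→6, push 2): res(13,8)=20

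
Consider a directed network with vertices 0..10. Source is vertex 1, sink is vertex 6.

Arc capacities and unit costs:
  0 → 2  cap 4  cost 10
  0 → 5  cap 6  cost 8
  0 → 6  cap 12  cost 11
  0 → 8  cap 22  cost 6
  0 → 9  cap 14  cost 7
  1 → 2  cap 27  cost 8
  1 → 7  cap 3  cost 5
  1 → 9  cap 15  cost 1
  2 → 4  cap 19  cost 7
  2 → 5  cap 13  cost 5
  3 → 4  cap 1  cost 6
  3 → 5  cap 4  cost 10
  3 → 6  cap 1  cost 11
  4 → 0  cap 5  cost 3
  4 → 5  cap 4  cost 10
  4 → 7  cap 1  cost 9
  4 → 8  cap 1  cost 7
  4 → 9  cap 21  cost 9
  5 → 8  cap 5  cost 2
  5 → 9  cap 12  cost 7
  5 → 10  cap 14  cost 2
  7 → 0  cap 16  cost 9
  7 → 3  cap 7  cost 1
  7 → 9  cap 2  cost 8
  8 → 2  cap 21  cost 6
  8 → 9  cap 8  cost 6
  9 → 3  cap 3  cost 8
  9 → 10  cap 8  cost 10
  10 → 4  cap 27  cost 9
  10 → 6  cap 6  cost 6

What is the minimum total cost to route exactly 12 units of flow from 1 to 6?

Minimum cost for 12 units: 255

shortest-cost path #1: 1→9→10→6 push 6 @ unit cost 17 (adds 102)
shortest-cost path #2: 1→7→3→6 push 1 @ unit cost 17 (adds 17)
shortest-cost path #3: 1→7→0→6 push 2 @ unit cost 25 (adds 50)
shortest-cost path #4: 1→9→3→7→0→6 push 1 @ unit cost 28 (adds 28)
shortest-cost path #5: 1→2→4→0→6 push 2 @ unit cost 29 (adds 58)
total cost = 255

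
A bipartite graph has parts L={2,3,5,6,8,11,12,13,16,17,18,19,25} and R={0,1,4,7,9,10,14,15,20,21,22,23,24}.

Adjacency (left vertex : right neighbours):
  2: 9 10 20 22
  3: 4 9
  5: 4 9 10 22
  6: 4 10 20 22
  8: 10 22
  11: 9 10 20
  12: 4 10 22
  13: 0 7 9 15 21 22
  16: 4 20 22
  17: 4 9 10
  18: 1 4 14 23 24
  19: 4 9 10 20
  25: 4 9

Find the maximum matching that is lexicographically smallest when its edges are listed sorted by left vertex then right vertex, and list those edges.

Lex-smallest maximum matching: {(2,9), (3,4), (5,10), (6,20), (8,22), (13,0), (18,1)}

|M| = 7 (so the lex-smallest maximum matching has 7 edges)
process left vertices in ascending order; for each, take the smallest-labelled available neighbour that still permits 7 edges overall, or leave it unmatched if none does
lex-smallest matching: {2-9, 3-4, 5-10, 6-20, 8-22, 13-0, 18-1}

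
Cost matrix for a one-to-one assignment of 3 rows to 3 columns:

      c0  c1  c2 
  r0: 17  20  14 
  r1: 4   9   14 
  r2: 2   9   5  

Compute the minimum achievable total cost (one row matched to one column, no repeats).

Minimum assignment cost: 25

optimal assignment: row0→col2 (cost 14), row1→col1 (cost 9), row2→col0 (cost 2)
total = 14 + 9 + 2 = 25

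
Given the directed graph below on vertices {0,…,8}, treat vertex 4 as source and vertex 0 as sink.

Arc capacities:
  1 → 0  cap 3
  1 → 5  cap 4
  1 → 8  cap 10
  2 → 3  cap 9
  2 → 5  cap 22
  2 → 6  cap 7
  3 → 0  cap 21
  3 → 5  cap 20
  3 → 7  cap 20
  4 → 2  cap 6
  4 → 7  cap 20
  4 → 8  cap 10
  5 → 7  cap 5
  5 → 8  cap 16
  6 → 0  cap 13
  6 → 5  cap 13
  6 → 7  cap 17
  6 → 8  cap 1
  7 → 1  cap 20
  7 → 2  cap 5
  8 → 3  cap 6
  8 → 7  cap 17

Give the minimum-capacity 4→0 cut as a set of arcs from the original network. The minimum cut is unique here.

Min-cut arcs: {(1,0), (4,2), (7,2), (8,3)} (total capacity 20)

augment #1: 4→2→3→0 push 6
augment #2: 4→7→1→0 push 3
augment #3: 4→8→3→0 push 6
augment #4: 4→7→2→3→0 push 3
augment #5: 4→7→2→6→0 push 2
max flow = 20; residual-reachable set from 4 gives S-side
cut edges (S→T): {(1,0), (4,2), (7,2), (8,3)} total cap 20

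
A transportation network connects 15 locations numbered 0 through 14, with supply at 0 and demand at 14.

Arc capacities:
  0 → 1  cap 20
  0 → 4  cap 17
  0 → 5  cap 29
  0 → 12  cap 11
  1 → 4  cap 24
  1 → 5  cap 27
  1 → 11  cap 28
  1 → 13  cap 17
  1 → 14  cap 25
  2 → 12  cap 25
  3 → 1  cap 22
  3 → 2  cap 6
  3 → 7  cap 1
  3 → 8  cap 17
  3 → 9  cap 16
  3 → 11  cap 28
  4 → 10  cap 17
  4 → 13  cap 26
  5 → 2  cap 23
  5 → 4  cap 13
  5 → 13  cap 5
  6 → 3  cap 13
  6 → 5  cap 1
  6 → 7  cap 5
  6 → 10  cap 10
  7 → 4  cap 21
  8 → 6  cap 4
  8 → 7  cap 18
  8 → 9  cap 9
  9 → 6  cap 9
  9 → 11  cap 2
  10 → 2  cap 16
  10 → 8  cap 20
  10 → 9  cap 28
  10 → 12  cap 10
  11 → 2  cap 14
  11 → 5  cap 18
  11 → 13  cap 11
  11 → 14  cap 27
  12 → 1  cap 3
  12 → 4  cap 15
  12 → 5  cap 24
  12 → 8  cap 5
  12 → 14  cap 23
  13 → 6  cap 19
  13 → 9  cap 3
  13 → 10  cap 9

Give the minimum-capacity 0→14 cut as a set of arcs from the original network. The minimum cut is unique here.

Min-cut arcs: {(0,1), (6,3), (9,11), (12,1), (12,14)} (total capacity 61)

augment #1: 0→1→14 push 20
augment #2: 0→12→14 push 11
augment #3: 0→4→10→12→14 push 10
augment #4: 0→5→2→12→14 push 2
augment #5: 0→4→10→9→11→14 push 2
augment #6: 0→5→2→12→1→14 push 3
augment #7: 0→4→13→6→3→1→14 push 2
augment #8: 0→4→13→6→3→11→14 push 3
augment #9: 0→5→13→6→3→11→14 push 5
augment #10: 0→5→4→13→6→3→11→14 push 3
max flow = 61; residual-reachable set from 0 gives S-side
cut edges (S→T): {(0,1), (6,3), (9,11), (12,1), (12,14)} total cap 61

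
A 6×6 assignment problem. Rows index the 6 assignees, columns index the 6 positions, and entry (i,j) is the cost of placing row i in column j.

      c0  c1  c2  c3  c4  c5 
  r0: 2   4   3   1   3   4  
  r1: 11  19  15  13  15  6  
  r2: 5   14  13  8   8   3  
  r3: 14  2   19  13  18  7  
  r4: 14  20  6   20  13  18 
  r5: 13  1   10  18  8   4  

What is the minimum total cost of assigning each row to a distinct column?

optimal assignment: row0→col3 (cost 1), row1→col5 (cost 6), row2→col0 (cost 5), row3→col1 (cost 2), row4→col2 (cost 6), row5→col4 (cost 8)
total = 1 + 6 + 5 + 2 + 6 + 8 = 28

Minimum assignment cost: 28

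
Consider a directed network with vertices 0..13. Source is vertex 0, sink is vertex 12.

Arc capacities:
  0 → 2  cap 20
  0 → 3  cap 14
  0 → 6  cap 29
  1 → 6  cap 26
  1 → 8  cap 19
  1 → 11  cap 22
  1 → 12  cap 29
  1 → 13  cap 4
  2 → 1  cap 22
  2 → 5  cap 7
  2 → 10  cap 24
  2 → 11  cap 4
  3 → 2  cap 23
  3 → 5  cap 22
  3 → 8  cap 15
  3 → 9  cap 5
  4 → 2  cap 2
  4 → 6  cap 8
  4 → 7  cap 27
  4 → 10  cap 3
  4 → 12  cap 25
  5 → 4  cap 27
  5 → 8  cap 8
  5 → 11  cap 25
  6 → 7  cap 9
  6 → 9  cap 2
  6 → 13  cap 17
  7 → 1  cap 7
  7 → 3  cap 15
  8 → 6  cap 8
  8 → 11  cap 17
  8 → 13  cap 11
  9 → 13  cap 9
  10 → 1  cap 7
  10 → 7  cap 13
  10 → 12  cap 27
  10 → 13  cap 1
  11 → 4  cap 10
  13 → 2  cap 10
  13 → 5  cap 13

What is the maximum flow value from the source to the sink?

Maximum flow value: 62

augment #1: 0→2→1→12 bottleneck 20, total now 20
augment #2: 0→3→2→1→12 bottleneck 2, total now 22
augment #3: 0→3→2→10→12 bottleneck 12, total now 34
augment #4: 0→6→7→1→12 bottleneck 7, total now 41
augment #5: 0→6→13→2→10→12 bottleneck 10, total now 51
augment #6: 0→6→13→5→4→12 bottleneck 7, total now 58
augment #7: 0→6→7→3→2→10→12 bottleneck 2, total now 60
augment #8: 0→6→9→13→5→4→12 bottleneck 2, total now 62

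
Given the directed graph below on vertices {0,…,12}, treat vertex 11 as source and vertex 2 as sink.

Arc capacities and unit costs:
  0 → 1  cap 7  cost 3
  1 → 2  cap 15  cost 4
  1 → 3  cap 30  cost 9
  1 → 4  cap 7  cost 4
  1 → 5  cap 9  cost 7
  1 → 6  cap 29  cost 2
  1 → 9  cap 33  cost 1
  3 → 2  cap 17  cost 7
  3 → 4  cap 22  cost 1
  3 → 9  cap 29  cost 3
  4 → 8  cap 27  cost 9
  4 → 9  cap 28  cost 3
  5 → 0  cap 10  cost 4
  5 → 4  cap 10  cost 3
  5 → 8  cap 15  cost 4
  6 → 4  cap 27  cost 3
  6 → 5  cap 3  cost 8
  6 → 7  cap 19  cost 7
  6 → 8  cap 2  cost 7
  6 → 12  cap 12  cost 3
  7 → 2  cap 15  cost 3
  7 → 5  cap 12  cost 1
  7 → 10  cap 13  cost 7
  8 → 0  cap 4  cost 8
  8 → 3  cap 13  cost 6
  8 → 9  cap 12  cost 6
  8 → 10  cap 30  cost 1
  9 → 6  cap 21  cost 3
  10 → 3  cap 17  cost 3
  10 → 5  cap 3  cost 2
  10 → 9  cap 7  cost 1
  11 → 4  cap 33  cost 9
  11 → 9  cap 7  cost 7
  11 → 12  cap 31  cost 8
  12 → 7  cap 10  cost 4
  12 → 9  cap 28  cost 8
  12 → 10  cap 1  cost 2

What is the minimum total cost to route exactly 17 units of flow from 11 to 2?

shortest-cost path #1: 11→12→7→2 push 10 @ unit cost 15 (adds 150)
shortest-cost path #2: 11→12→10→3→2 push 1 @ unit cost 20 (adds 20)
shortest-cost path #3: 11→9→6→7→2 push 5 @ unit cost 20 (adds 100)
shortest-cost path #4: 11→9→6→8→10→3→2 push 1 @ unit cost 28 (adds 28)
total cost = 298

Minimum cost for 17 units: 298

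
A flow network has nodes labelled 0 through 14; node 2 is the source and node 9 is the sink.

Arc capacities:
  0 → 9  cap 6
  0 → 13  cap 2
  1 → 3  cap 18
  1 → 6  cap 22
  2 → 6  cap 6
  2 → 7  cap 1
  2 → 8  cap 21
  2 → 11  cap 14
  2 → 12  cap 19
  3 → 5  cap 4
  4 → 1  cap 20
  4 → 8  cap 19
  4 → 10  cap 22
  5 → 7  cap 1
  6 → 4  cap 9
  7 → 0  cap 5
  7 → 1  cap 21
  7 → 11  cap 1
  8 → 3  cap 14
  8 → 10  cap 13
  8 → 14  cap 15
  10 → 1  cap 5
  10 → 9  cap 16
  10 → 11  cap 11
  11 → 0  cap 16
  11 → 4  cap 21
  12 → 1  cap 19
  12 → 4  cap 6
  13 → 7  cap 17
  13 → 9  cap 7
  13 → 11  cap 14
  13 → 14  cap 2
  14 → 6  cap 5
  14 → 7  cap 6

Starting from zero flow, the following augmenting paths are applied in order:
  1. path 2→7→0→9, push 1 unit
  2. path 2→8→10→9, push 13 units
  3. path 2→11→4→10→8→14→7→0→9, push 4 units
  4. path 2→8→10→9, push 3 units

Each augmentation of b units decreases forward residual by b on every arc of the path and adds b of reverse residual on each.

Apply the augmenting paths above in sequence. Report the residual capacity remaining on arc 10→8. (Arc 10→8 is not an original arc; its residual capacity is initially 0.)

after path 1 (2→7→0→9, push 1): res(10,8)=0
after path 2 (2→8→10→9, push 13): res(10,8)=13
after path 3 (2→11→4→10→8→14→7→0→9, push 4): res(10,8)=9
after path 4 (2→8→10→9, push 3): res(10,8)=12

Residual capacity of (10,8): 12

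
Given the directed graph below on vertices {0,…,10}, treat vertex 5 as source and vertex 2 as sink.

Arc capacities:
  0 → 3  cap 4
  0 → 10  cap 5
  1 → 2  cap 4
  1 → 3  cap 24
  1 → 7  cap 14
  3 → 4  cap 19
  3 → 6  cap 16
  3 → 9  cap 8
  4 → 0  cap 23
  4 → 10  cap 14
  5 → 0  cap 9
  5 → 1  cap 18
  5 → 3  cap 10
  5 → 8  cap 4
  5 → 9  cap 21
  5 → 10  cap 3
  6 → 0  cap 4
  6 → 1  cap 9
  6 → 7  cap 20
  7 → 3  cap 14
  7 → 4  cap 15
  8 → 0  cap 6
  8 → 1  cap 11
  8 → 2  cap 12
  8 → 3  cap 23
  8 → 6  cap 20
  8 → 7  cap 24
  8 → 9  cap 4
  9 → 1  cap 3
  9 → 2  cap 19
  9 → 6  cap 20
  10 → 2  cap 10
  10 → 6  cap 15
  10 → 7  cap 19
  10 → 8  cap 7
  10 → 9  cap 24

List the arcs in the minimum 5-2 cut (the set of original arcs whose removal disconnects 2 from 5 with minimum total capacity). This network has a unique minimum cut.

Min-cut arcs: {(1,2), (5,8), (9,2), (10,2), (10,8)} (total capacity 44)

augment #1: 5→1→2 push 4
augment #2: 5→8→2 push 4
augment #3: 5→9→2 push 19
augment #4: 5→10→2 push 3
augment #5: 5→0→10→2 push 5
augment #6: 5→3→4→10→2 push 2
augment #7: 5→3→4→10→8→2 push 7
max flow = 44; residual-reachable set from 5 gives S-side
cut edges (S→T): {(1,2), (5,8), (9,2), (10,2), (10,8)} total cap 44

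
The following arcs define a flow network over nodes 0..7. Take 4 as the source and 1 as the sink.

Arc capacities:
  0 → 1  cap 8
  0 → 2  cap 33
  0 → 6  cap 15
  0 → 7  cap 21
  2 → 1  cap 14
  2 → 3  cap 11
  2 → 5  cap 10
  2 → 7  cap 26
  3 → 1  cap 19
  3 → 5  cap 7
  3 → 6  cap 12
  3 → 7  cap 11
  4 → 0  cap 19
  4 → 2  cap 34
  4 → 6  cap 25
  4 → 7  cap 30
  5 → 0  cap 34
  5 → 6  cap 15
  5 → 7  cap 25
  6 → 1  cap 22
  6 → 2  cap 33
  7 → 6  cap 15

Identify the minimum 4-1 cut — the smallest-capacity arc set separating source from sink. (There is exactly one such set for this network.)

Min-cut arcs: {(0,1), (2,1), (2,3), (6,1)} (total capacity 55)

augment #1: 4→0→1 push 8
augment #2: 4→2→1 push 14
augment #3: 4→6→1 push 22
augment #4: 4→2→3→1 push 11
max flow = 55; residual-reachable set from 4 gives S-side
cut edges (S→T): {(0,1), (2,1), (2,3), (6,1)} total cap 55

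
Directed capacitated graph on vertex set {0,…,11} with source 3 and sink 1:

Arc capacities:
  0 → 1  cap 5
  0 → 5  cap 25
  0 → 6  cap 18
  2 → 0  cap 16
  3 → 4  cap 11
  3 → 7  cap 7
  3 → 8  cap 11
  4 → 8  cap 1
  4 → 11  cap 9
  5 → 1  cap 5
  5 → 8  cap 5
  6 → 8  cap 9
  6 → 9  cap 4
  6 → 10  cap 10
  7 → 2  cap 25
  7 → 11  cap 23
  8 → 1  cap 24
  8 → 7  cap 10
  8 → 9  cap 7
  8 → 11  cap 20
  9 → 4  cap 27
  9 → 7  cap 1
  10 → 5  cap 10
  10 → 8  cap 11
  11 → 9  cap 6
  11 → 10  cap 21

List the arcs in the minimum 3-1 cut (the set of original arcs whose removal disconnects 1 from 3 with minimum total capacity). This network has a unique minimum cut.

Min-cut arcs: {(3,7), (3,8), (4,8), (4,11)} (total capacity 28)

augment #1: 3→8→1 push 11
augment #2: 3→4→8→1 push 1
augment #3: 3→7→2→0→1 push 5
augment #4: 3→4→11→10→5→1 push 5
augment #5: 3→4→11→10→8→1 push 4
augment #6: 3→7→11→10→8→1 push 2
max flow = 28; residual-reachable set from 3 gives S-side
cut edges (S→T): {(3,7), (3,8), (4,8), (4,11)} total cap 28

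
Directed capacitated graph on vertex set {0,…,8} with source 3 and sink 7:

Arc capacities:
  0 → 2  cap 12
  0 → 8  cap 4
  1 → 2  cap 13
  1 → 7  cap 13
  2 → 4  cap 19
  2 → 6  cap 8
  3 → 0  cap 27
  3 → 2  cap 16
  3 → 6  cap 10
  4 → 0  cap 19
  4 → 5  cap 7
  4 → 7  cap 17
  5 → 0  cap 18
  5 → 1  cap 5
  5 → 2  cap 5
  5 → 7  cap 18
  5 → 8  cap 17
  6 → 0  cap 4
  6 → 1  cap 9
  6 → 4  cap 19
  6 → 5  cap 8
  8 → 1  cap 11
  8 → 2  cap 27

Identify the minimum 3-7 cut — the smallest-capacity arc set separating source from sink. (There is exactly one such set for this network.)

augment #1: 3→2→4→7 push 16
augment #2: 3→6→1→7 push 9
augment #3: 3→6→4→7 push 1
augment #4: 3→0→8→1→7 push 4
augment #5: 3→0→2→4→5→7 push 3
augment #6: 3→0→2→6→5→7 push 8
max flow = 41; residual-reachable set from 3 gives S-side
cut edges (S→T): {(0,8), (2,4), (2,6), (3,6)} total cap 41

Min-cut arcs: {(0,8), (2,4), (2,6), (3,6)} (total capacity 41)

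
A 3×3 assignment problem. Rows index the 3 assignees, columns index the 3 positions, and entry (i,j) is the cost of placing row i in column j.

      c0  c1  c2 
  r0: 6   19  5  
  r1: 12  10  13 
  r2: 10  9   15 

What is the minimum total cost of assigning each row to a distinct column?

Minimum assignment cost: 25

optimal assignment: row0→col2 (cost 5), row1→col1 (cost 10), row2→col0 (cost 10)
total = 5 + 10 + 10 = 25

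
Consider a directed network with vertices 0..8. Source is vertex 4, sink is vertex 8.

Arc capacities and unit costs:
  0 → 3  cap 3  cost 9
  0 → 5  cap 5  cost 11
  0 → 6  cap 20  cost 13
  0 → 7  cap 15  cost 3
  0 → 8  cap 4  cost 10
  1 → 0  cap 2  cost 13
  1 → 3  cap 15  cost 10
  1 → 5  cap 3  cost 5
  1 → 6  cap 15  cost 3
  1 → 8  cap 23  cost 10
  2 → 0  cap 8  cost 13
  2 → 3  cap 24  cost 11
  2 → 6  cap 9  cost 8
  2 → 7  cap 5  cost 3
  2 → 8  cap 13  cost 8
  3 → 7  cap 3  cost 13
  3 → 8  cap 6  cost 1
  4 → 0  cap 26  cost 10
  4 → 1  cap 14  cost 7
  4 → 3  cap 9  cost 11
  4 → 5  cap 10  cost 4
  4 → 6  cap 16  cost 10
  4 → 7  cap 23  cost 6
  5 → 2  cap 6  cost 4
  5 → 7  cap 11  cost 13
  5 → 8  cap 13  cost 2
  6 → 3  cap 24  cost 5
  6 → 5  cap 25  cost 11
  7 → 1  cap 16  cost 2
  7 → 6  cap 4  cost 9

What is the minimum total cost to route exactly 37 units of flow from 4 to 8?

shortest-cost path #1: 4→5→8 push 10 @ unit cost 6 (adds 60)
shortest-cost path #2: 4→3→8 push 6 @ unit cost 12 (adds 72)
shortest-cost path #3: 4→1→5→8 push 3 @ unit cost 14 (adds 42)
shortest-cost path #4: 4→1→8 push 11 @ unit cost 17 (adds 187)
shortest-cost path #5: 4→7→1→8 push 7 @ unit cost 18 (adds 126)
total cost = 487

Minimum cost for 37 units: 487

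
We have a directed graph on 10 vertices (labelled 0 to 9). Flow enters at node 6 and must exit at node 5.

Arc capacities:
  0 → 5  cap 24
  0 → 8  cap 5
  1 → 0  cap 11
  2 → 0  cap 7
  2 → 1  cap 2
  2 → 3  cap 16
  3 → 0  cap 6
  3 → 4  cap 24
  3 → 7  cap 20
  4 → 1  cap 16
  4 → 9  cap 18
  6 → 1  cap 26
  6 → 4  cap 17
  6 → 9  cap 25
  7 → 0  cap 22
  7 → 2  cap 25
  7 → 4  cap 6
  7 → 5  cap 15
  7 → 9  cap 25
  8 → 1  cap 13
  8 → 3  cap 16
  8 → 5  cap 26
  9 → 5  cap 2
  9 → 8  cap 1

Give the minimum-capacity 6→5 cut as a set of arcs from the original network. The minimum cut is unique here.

Min-cut arcs: {(1,0), (9,5), (9,8)} (total capacity 14)

augment #1: 6→9→5 push 2
augment #2: 6→1→0→5 push 11
augment #3: 6→9→8→5 push 1
max flow = 14; residual-reachable set from 6 gives S-side
cut edges (S→T): {(1,0), (9,5), (9,8)} total cap 14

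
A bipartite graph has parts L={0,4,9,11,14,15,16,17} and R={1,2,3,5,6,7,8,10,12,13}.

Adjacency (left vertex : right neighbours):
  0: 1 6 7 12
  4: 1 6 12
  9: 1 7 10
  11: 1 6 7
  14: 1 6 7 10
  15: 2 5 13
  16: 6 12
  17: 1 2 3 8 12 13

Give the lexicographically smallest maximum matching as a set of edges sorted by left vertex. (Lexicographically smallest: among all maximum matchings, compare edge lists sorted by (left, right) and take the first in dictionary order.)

Lex-smallest maximum matching: {(0,1), (4,6), (9,7), (14,10), (15,2), (16,12), (17,3)}

|M| = 7 (so the lex-smallest maximum matching has 7 edges)
process left vertices in ascending order; for each, take the smallest-labelled available neighbour that still permits 7 edges overall, or leave it unmatched if none does
lex-smallest matching: {0-1, 4-6, 9-7, 14-10, 15-2, 16-12, 17-3}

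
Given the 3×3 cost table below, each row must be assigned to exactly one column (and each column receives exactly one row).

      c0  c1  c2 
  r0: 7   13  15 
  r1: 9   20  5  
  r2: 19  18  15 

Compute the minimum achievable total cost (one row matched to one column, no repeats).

Minimum assignment cost: 30

optimal assignment: row0→col0 (cost 7), row1→col2 (cost 5), row2→col1 (cost 18)
total = 7 + 5 + 18 = 30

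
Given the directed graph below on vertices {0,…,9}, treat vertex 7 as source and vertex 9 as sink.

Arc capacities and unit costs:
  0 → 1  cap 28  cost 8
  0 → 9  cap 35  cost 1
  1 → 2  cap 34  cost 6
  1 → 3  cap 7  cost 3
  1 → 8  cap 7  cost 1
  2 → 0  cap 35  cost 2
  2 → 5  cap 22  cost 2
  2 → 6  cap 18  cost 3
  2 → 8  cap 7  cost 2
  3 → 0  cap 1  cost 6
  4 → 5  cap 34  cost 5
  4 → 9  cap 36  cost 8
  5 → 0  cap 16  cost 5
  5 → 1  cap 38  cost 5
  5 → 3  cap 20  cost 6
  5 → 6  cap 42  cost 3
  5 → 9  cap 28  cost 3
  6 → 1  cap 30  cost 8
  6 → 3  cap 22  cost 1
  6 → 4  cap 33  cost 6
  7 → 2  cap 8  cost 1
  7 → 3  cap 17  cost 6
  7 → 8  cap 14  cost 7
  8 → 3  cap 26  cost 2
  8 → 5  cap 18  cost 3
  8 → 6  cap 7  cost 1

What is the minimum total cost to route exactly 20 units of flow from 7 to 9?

shortest-cost path #1: 7→2→0→9 push 8 @ unit cost 4 (adds 32)
shortest-cost path #2: 7→8→5→9 push 12 @ unit cost 13 (adds 156)
total cost = 188

Minimum cost for 20 units: 188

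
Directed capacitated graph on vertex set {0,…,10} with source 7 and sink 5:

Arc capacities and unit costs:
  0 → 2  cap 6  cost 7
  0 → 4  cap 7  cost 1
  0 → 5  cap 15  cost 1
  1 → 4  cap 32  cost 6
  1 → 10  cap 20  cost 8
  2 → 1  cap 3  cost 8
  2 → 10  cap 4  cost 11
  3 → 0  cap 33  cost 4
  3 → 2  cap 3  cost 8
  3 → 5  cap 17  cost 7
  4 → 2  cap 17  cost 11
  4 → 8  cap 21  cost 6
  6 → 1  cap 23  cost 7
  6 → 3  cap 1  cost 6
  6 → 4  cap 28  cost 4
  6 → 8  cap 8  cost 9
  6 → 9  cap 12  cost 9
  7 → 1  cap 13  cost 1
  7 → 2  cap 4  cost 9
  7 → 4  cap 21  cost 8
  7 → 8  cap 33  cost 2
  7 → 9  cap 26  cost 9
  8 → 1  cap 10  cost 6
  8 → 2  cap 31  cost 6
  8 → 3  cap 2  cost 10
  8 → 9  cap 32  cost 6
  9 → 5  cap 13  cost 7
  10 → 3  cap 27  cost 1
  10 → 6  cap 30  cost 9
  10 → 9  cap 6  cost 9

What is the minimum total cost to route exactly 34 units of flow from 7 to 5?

Minimum cost for 34 units: 568

shortest-cost path #1: 7→8→9→5 push 13 @ unit cost 15 (adds 195)
shortest-cost path #2: 7→1→10→3→0→5 push 13 @ unit cost 15 (adds 195)
shortest-cost path #3: 7→8→3→0→5 push 2 @ unit cost 17 (adds 34)
shortest-cost path #4: 7→8→1→10→3→5 push 6 @ unit cost 24 (adds 144)
total cost = 568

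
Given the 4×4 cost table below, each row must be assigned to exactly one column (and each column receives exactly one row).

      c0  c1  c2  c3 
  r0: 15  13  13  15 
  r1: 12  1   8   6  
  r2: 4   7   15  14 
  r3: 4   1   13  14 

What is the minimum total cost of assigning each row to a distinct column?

optimal assignment: row0→col2 (cost 13), row1→col3 (cost 6), row2→col0 (cost 4), row3→col1 (cost 1)
total = 13 + 6 + 4 + 1 = 24

Minimum assignment cost: 24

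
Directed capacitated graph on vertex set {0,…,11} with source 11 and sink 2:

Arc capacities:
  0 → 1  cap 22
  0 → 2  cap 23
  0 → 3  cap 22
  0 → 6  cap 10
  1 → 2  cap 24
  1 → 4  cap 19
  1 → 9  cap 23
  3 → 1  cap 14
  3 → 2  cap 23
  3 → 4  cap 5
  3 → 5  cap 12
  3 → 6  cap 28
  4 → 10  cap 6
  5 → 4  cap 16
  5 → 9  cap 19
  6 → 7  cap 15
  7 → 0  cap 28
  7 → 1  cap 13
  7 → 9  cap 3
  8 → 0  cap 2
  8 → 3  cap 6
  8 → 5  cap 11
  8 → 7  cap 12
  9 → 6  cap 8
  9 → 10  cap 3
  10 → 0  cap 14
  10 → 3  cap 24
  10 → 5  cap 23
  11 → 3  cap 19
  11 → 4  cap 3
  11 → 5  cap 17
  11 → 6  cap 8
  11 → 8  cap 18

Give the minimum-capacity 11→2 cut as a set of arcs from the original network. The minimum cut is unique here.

augment #1: 11→3→2 push 19
augment #2: 11→8→0→2 push 2
augment #3: 11→8→3→2 push 4
augment #4: 11→4→10→0→2 push 3
augment #5: 11→6→7→0→2 push 8
augment #6: 11→8→3→1→2 push 2
augment #7: 11→8→7→0→2 push 10
augment #8: 11→5→4→10→0→1→2 push 3
augment #9: 11→5→9→6→7→1→2 push 7
augment #10: 11→5→9→10→0→1→2 push 3
max flow = 61; residual-reachable set from 11 gives S-side
cut edges (S→T): {(4,10), (6,7), (9,10), (11,3), (11,8)} total cap 61

Min-cut arcs: {(4,10), (6,7), (9,10), (11,3), (11,8)} (total capacity 61)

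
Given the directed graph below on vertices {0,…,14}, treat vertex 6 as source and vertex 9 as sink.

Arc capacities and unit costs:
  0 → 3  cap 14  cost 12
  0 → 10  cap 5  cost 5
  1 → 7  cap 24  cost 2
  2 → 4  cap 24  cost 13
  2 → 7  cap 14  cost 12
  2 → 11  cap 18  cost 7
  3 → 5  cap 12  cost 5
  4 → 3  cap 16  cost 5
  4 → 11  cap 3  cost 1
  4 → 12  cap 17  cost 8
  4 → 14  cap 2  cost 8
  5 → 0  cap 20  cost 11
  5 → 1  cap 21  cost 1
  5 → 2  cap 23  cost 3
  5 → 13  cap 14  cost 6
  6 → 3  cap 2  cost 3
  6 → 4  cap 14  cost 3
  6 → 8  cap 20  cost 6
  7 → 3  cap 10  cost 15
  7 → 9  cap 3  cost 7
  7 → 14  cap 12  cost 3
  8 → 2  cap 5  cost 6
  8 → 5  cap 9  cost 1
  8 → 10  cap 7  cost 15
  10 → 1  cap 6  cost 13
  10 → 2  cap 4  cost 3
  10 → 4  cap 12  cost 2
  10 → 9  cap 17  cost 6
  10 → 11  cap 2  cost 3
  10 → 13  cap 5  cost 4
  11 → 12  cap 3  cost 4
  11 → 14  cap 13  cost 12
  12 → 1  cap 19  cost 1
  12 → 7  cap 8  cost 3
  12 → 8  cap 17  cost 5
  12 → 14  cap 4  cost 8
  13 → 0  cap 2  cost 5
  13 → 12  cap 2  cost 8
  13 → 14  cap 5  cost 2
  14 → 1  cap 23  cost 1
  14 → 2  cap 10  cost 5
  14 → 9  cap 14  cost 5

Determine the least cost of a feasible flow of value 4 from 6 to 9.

shortest-cost path #1: 6→4→14→9 push 2 @ unit cost 16 (adds 32)
shortest-cost path #2: 6→8→5→1→7→9 push 2 @ unit cost 17 (adds 34)
total cost = 66

Minimum cost for 4 units: 66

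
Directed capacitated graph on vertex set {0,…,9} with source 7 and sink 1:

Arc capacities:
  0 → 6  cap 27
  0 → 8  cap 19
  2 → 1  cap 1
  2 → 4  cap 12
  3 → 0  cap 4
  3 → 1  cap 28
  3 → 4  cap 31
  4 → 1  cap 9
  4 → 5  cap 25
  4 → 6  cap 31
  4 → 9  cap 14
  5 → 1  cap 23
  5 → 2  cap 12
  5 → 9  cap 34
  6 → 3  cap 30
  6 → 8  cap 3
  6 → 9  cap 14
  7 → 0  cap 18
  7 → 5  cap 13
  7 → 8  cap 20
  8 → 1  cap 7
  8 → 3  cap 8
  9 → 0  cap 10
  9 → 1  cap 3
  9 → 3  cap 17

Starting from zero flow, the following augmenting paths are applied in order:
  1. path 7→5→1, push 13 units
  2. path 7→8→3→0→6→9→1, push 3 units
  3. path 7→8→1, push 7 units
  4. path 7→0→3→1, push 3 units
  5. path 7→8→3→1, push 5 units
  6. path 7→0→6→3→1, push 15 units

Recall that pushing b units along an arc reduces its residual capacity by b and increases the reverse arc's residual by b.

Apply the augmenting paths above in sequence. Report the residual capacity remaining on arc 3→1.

Residual capacity of (3,1): 5

after path 1 (7→5→1, push 13): res(3,1)=28
after path 2 (7→8→3→0→6→9→1, push 3): res(3,1)=28
after path 3 (7→8→1, push 7): res(3,1)=28
after path 4 (7→0→3→1, push 3): res(3,1)=25
after path 5 (7→8→3→1, push 5): res(3,1)=20
after path 6 (7→0→6→3→1, push 15): res(3,1)=5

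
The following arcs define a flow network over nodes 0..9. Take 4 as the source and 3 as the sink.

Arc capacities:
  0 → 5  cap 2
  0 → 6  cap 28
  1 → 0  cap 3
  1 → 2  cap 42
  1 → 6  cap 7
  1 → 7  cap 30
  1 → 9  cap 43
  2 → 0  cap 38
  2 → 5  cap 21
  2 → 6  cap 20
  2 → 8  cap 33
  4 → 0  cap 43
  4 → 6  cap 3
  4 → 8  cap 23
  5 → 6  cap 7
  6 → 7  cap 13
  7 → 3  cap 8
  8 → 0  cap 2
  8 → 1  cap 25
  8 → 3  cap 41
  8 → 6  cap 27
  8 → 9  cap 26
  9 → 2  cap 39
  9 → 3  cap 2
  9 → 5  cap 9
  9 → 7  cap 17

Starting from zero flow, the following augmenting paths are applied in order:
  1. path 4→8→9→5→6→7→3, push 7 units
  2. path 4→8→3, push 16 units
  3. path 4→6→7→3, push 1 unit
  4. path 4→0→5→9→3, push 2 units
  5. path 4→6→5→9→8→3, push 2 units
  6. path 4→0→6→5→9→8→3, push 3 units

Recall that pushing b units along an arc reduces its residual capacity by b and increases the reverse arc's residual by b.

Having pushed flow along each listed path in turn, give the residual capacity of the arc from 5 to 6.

after path 1 (4→8→9→5→6→7→3, push 7): res(5,6)=0
after path 2 (4→8→3, push 16): res(5,6)=0
after path 3 (4→6→7→3, push 1): res(5,6)=0
after path 4 (4→0→5→9→3, push 2): res(5,6)=0
after path 5 (4→6→5→9→8→3, push 2): res(5,6)=2
after path 6 (4→0→6→5→9→8→3, push 3): res(5,6)=5

Residual capacity of (5,6): 5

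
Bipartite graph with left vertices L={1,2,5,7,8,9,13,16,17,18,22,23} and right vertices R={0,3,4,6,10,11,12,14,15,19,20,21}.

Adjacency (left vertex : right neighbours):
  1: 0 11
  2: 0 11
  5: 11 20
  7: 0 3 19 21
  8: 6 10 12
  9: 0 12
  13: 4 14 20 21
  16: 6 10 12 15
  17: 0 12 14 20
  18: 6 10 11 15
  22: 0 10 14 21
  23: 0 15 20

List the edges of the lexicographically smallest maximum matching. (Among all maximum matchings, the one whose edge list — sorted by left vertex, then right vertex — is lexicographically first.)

Lex-smallest maximum matching: {(1,0), (2,11), (5,20), (7,3), (8,6), (9,12), (13,4), (16,10), (17,14), (18,15), (22,21)}

|M| = 11 (so the lex-smallest maximum matching has 11 edges)
process left vertices in ascending order; for each, take the smallest-labelled available neighbour that still permits 11 edges overall, or leave it unmatched if none does
lex-smallest matching: {1-0, 2-11, 5-20, 7-3, 8-6, 9-12, 13-4, 16-10, 17-14, 18-15, 22-21}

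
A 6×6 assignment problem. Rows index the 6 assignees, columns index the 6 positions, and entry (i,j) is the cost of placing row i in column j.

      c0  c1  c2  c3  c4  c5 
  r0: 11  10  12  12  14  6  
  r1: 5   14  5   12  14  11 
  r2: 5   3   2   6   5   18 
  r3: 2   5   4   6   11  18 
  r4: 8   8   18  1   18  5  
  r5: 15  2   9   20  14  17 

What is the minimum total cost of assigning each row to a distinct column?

optimal assignment: row0→col5 (cost 6), row1→col2 (cost 5), row2→col4 (cost 5), row3→col0 (cost 2), row4→col3 (cost 1), row5→col1 (cost 2)
total = 6 + 5 + 5 + 2 + 1 + 2 = 21

Minimum assignment cost: 21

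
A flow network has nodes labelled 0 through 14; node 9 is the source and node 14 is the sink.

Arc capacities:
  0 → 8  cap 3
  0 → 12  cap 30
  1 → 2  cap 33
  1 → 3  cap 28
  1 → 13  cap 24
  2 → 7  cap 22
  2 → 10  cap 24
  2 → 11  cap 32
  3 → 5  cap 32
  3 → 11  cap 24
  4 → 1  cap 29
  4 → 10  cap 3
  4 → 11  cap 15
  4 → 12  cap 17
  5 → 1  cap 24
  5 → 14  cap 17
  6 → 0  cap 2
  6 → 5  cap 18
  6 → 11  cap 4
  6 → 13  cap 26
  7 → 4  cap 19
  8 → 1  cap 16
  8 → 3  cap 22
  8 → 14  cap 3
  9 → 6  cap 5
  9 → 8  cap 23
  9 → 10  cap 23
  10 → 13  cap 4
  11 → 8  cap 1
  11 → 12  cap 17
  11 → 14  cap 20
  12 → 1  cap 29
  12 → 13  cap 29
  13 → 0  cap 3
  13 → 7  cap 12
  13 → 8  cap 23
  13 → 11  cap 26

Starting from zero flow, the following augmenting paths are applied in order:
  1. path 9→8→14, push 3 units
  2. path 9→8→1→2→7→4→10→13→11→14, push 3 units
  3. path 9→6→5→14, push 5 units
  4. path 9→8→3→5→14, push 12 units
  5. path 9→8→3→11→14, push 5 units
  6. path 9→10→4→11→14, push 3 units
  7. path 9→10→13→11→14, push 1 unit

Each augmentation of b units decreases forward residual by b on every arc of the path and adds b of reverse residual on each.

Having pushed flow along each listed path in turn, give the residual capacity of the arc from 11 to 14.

Residual capacity of (11,14): 8

after path 1 (9→8→14, push 3): res(11,14)=20
after path 2 (9→8→1→2→7→4→10→13→11→14, push 3): res(11,14)=17
after path 3 (9→6→5→14, push 5): res(11,14)=17
after path 4 (9→8→3→5→14, push 12): res(11,14)=17
after path 5 (9→8→3→11→14, push 5): res(11,14)=12
after path 6 (9→10→4→11→14, push 3): res(11,14)=9
after path 7 (9→10→13→11→14, push 1): res(11,14)=8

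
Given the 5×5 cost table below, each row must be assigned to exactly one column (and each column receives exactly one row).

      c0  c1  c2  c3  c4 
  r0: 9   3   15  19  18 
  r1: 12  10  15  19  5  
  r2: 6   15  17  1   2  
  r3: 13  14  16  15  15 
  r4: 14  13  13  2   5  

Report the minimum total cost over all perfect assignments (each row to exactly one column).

optimal assignment: row0→col1 (cost 3), row1→col4 (cost 5), row2→col0 (cost 6), row3→col2 (cost 16), row4→col3 (cost 2)
total = 3 + 5 + 6 + 16 + 2 = 32

Minimum assignment cost: 32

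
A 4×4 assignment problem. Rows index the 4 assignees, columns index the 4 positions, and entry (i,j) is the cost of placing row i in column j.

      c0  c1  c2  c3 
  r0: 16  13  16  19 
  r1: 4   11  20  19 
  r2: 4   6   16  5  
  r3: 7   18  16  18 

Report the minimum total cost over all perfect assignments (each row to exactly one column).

optimal assignment: row0→col1 (cost 13), row1→col0 (cost 4), row2→col3 (cost 5), row3→col2 (cost 16)
total = 13 + 4 + 5 + 16 = 38

Minimum assignment cost: 38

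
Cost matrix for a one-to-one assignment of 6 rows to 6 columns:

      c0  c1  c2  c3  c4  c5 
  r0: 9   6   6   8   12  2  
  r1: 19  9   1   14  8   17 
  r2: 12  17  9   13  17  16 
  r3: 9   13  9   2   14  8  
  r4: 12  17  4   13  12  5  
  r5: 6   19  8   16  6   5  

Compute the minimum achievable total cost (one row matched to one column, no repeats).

optimal assignment: row0→col1 (cost 6), row1→col2 (cost 1), row2→col0 (cost 12), row3→col3 (cost 2), row4→col5 (cost 5), row5→col4 (cost 6)
total = 6 + 1 + 12 + 2 + 5 + 6 = 32

Minimum assignment cost: 32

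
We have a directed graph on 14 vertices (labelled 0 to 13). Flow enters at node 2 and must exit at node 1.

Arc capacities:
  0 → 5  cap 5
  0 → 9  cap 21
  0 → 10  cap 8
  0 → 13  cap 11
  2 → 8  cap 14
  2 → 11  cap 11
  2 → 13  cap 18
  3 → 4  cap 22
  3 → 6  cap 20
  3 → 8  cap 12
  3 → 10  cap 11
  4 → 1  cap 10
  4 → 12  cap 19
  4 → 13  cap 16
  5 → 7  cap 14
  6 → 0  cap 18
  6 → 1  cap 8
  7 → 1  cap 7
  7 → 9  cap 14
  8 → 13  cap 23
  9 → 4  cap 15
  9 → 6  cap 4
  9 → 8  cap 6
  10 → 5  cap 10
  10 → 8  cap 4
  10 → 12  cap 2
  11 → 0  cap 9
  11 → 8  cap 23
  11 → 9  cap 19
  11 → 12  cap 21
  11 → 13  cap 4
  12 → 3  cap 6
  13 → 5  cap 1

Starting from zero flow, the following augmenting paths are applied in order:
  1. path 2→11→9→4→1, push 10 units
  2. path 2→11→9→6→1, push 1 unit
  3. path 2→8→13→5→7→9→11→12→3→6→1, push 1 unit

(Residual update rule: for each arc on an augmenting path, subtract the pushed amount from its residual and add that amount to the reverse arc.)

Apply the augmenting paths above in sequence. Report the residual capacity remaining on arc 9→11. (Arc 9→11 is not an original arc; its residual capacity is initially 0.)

after path 1 (2→11→9→4→1, push 10): res(9,11)=10
after path 2 (2→11→9→6→1, push 1): res(9,11)=11
after path 3 (2→8→13→5→7→9→11→12→3→6→1, push 1): res(9,11)=10

Residual capacity of (9,11): 10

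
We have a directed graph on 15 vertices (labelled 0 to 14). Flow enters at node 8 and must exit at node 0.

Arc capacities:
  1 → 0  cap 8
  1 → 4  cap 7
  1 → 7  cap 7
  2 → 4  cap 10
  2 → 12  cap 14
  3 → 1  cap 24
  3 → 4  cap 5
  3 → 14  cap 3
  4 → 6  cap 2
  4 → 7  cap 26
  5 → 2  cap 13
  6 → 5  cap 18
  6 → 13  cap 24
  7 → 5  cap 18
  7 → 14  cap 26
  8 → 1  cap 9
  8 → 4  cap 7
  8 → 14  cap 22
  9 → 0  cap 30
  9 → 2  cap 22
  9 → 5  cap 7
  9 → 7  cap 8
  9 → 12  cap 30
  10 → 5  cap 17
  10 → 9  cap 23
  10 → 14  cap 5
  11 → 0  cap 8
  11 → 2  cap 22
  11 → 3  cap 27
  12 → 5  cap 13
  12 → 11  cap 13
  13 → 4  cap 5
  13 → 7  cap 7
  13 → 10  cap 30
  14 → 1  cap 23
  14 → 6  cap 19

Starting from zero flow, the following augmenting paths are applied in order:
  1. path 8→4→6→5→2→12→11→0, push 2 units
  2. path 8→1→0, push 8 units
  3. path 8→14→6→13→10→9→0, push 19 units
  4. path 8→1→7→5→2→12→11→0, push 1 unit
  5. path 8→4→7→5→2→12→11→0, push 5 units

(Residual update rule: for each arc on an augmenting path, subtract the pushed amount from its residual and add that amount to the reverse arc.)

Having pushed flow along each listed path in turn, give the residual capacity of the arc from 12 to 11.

Residual capacity of (12,11): 5

after path 1 (8→4→6→5→2→12→11→0, push 2): res(12,11)=11
after path 2 (8→1→0, push 8): res(12,11)=11
after path 3 (8→14→6→13→10→9→0, push 19): res(12,11)=11
after path 4 (8→1→7→5→2→12→11→0, push 1): res(12,11)=10
after path 5 (8→4→7→5→2→12→11→0, push 5): res(12,11)=5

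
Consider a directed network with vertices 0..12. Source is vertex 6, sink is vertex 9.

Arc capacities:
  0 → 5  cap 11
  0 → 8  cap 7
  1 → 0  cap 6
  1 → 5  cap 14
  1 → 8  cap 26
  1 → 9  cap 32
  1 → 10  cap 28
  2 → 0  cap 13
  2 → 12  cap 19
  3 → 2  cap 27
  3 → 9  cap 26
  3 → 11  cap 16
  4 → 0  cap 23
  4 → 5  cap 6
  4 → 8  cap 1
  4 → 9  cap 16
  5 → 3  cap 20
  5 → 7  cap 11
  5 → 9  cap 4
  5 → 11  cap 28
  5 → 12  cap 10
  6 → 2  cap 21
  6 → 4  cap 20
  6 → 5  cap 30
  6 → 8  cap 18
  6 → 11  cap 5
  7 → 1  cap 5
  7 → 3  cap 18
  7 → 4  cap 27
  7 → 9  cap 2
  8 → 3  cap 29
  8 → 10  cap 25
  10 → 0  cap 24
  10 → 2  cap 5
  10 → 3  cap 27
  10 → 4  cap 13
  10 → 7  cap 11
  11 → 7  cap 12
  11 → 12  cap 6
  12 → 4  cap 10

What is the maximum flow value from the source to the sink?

augment #1: 6→4→9 bottleneck 16, total now 16
augment #2: 6→5→9 bottleneck 4, total now 20
augment #3: 6→5→3→9 bottleneck 20, total now 40
augment #4: 6→5→7→9 bottleneck 2, total now 42
augment #5: 6→8→3→9 bottleneck 6, total now 48
augment #6: 6→5→7→1→9 bottleneck 4, total now 52
augment #7: 6→11→7→1→9 bottleneck 1, total now 53

Maximum flow value: 53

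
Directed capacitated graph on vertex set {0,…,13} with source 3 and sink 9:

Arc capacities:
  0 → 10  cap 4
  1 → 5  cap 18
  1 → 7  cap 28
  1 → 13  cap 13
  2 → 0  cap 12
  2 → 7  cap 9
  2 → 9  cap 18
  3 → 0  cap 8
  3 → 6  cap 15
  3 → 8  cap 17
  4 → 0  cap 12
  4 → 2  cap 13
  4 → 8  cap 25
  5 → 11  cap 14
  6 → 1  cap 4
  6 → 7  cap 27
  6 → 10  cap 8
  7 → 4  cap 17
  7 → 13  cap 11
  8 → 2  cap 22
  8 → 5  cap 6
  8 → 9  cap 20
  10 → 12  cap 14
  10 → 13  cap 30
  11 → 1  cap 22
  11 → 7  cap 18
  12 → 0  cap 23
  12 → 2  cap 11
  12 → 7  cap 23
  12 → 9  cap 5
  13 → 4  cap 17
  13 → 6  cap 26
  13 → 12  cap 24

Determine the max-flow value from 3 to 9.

Maximum flow value: 36

augment #1: 3→8→9 bottleneck 17, total now 17
augment #2: 3→0→10→12→9 bottleneck 4, total now 21
augment #3: 3→6→10→12→9 bottleneck 1, total now 22
augment #4: 3→6→7→4→2→9 bottleneck 13, total now 35
augment #5: 3→6→7→4→8→9 bottleneck 1, total now 36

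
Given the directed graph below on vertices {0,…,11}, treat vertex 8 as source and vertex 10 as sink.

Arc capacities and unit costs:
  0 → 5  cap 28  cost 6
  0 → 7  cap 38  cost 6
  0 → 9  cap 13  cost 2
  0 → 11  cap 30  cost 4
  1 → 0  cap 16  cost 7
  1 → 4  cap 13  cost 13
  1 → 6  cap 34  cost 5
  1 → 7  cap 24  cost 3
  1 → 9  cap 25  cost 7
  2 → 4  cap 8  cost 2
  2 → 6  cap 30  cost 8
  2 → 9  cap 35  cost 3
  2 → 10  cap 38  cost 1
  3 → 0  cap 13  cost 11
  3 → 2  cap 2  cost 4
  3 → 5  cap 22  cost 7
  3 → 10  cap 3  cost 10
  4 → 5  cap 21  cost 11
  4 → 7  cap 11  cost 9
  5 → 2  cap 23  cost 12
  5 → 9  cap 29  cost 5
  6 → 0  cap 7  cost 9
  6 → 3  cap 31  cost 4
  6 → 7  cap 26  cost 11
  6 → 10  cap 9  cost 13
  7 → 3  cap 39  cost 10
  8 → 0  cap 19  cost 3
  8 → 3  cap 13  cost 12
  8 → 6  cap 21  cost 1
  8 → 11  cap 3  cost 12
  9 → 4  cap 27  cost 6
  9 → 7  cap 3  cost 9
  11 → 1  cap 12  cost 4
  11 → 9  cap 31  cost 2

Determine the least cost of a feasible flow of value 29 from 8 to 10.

Minimum cost for 29 units: 521

shortest-cost path #1: 8→6→3→2→10 push 2 @ unit cost 10 (adds 20)
shortest-cost path #2: 8→6→10 push 9 @ unit cost 14 (adds 126)
shortest-cost path #3: 8→6→3→10 push 3 @ unit cost 15 (adds 45)
shortest-cost path #4: 8→0→5→2→10 push 15 @ unit cost 22 (adds 330)
total cost = 521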